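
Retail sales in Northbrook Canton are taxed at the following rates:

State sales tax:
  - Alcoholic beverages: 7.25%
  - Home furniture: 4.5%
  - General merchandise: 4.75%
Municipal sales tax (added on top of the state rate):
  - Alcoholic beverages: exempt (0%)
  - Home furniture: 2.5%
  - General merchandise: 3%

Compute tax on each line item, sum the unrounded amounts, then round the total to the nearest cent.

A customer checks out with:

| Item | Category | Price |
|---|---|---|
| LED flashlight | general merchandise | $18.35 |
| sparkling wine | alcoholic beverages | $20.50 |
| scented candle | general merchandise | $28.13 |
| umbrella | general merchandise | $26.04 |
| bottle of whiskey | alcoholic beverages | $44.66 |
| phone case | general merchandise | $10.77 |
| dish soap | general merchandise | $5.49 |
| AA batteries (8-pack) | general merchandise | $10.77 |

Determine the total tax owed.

LED flashlight $18.35: general merchandise → 4.75% + 3% municipal = 7.75% → $1.422125
Sparkling wine $20.50: alcoholic beverages → 7.25% + 0% municipal = 7.25% → $1.48625
Scented candle $28.13: general merchandise → 4.75% + 3% municipal = 7.75% → $2.180075
Umbrella $26.04: general merchandise → 4.75% + 3% municipal = 7.75% → $2.0181
Bottle of whiskey $44.66: alcoholic beverages → 7.25% + 0% municipal = 7.25% → $3.23785
Phone case $10.77: general merchandise → 4.75% + 3% municipal = 7.75% → $0.834675
Dish soap $5.49: general merchandise → 4.75% + 3% municipal = 7.75% → $0.425475
AA batteries (8-pack) $10.77: general merchandise → 4.75% + 3% municipal = 7.75% → $0.834675
Unrounded tax sum = $12.439225 → $12.44

$12.44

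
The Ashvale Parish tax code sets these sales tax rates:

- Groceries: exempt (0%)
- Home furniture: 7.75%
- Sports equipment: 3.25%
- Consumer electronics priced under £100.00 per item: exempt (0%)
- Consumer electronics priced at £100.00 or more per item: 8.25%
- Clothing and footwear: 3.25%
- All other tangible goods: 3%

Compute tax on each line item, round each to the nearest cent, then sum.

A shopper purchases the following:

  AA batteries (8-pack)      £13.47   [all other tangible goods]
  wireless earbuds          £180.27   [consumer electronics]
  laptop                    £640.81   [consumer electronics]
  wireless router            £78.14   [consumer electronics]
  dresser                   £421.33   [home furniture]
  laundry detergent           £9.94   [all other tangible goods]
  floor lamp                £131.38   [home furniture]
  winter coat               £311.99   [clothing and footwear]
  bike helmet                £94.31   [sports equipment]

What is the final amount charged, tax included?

£2006.12

AA batteries (8-pack) £13.47: all other tangible goods → 3% → £0.40
Wireless earbuds £180.27: consumer electronics, £100.00 or more → 8.25% → £14.87
Laptop £640.81: consumer electronics, £100.00 or more → 8.25% → £52.87
Wireless router £78.14: consumer electronics, under £100.00 → 0% → £0.00
Dresser £421.33: home furniture → 7.75% → £32.65
Laundry detergent £9.94: all other tangible goods → 3% → £0.30
Floor lamp £131.38: home furniture → 7.75% → £10.18
Winter coat £311.99: clothing and footwear → 3.25% → £10.14
Bike helmet £94.31: sports equipment → 3.25% → £3.07
Subtotal = £1881.64; tax = £124.48; total due = £2006.12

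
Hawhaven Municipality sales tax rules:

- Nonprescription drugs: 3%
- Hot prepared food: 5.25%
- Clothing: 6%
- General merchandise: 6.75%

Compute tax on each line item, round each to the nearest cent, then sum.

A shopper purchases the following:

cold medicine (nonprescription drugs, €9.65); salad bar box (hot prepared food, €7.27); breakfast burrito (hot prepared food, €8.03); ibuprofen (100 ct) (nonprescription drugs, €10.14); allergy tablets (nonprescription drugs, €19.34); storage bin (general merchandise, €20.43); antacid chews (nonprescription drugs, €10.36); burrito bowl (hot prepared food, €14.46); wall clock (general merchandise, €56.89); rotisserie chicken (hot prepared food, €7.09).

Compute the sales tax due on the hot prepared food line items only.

Salad bar box €7.27: hot prepared food → 5.25% → €0.38
Breakfast burrito €8.03: hot prepared food → 5.25% → €0.42
Burrito bowl €14.46: hot prepared food → 5.25% → €0.76
Rotisserie chicken €7.09: hot prepared food → 5.25% → €0.37
Tax on hot prepared food = €0.38 + €0.42 + €0.76 + €0.37 = €1.93

€1.93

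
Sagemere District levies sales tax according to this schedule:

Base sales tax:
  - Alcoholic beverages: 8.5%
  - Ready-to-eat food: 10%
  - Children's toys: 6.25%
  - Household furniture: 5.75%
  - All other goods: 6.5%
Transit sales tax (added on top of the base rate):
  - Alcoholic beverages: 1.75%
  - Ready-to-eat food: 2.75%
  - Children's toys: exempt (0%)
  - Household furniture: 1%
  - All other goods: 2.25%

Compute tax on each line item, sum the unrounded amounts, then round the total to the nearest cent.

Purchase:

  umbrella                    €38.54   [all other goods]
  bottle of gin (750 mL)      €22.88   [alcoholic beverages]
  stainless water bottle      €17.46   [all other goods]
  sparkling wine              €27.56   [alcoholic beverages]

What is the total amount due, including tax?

Umbrella €38.54: all other goods → 6.5% + 2.25% transit = 8.75% → €3.37225
Bottle of gin (750 mL) €22.88: alcoholic beverages → 8.5% + 1.75% transit = 10.25% → €2.3452
Stainless water bottle €17.46: all other goods → 6.5% + 2.25% transit = 8.75% → €1.52775
Sparkling wine €27.56: alcoholic beverages → 8.5% + 1.75% transit = 10.25% → €2.8249
Subtotal = €106.44; unrounded tax = €10.0701 → €10.07; total due = €116.51

€116.51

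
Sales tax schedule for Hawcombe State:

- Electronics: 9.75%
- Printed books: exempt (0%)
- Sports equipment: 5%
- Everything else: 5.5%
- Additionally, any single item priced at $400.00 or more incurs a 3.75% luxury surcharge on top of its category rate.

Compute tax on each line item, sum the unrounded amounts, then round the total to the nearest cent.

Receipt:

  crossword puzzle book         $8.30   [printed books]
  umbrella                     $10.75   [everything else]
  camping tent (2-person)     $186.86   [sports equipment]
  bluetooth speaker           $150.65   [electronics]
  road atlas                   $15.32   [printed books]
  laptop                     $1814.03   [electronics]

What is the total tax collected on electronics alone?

$259.58

Bluetooth speaker $150.65: electronics → 9.75% → $14.688375
Laptop $1814.03: electronics → 9.75% + 3.75% surcharge = 13.5% → $244.89405
Tax on electronics: unrounded sum = $259.582425 → $259.58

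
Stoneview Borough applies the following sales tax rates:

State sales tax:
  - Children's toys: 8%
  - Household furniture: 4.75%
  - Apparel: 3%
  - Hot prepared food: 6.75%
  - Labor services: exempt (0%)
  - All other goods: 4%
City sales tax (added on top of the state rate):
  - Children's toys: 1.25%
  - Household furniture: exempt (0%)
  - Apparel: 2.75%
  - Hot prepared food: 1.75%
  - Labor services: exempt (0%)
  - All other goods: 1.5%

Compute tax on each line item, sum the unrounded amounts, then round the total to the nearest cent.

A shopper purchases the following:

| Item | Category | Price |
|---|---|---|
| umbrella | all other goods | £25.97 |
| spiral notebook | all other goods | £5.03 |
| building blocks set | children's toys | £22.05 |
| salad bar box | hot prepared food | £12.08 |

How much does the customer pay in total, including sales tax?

Umbrella £25.97: all other goods → 4% + 1.5% city = 5.5% → £1.42835
Spiral notebook £5.03: all other goods → 4% + 1.5% city = 5.5% → £0.27665
Building blocks set £22.05: children's toys → 8% + 1.25% city = 9.25% → £2.039625
Salad bar box £12.08: hot prepared food → 6.75% + 1.75% city = 8.5% → £1.0268
Subtotal = £65.13; unrounded tax = £4.771425 → £4.77; total due = £69.90

£69.90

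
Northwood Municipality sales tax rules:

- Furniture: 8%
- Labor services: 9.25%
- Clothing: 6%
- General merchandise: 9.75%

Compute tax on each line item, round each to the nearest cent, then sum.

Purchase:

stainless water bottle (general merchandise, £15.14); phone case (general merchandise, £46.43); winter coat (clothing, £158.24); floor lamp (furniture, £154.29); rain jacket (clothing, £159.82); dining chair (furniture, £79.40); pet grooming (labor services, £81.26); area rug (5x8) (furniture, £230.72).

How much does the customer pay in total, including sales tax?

£995.06

Stainless water bottle £15.14: general merchandise → 9.75% → £1.48
Phone case £46.43: general merchandise → 9.75% → £4.53
Winter coat £158.24: clothing → 6% → £9.49
Floor lamp £154.29: furniture → 8% → £12.34
Rain jacket £159.82: clothing → 6% → £9.59
Dining chair £79.40: furniture → 8% → £6.35
Pet grooming £81.26: labor services → 9.25% → £7.52
Area rug (5x8) £230.72: furniture → 8% → £18.46
Subtotal = £925.30; tax = £69.76; total due = £995.06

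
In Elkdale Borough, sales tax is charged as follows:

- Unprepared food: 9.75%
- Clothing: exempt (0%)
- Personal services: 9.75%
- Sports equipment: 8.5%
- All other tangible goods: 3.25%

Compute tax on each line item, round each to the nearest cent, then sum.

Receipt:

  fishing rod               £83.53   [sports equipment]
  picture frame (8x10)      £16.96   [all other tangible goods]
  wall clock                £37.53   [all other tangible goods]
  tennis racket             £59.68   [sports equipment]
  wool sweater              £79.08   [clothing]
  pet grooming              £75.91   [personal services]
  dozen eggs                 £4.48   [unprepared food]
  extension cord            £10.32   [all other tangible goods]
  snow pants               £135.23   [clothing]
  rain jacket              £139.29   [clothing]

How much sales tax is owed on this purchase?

£22.12

Fishing rod £83.53: sports equipment → 8.5% → £7.10
Picture frame (8x10) £16.96: all other tangible goods → 3.25% → £0.55
Wall clock £37.53: all other tangible goods → 3.25% → £1.22
Tennis racket £59.68: sports equipment → 8.5% → £5.07
Wool sweater £79.08: clothing → 0% → £0.00
Pet grooming £75.91: personal services → 9.75% → £7.40
Dozen eggs £4.48: unprepared food → 9.75% → £0.44
Extension cord £10.32: all other tangible goods → 3.25% → £0.34
Snow pants £135.23: clothing → 0% → £0.00
Rain jacket £139.29: clothing → 0% → £0.00
Total tax = £7.10 + £0.55 + £1.22 + £5.07 + £7.40 + £0.44 + £0.34 = £22.12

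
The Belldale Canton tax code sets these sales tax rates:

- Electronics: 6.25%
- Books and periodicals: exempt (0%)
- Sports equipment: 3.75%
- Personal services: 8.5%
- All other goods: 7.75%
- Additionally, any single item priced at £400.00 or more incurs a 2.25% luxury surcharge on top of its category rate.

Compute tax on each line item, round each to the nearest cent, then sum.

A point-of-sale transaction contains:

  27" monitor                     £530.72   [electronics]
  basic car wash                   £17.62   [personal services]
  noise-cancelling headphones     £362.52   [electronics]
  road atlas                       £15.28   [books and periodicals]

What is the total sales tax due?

27" monitor £530.72: electronics → 6.25% + 2.25% surcharge = 8.5% → £45.11
Basic car wash £17.62: personal services → 8.5% → £1.50
Noise-cancelling headphones £362.52: electronics → 6.25% → £22.66
Road atlas £15.28: books and periodicals → 0% → £0.00
Total tax = £45.11 + £1.50 + £22.66 = £69.27

£69.27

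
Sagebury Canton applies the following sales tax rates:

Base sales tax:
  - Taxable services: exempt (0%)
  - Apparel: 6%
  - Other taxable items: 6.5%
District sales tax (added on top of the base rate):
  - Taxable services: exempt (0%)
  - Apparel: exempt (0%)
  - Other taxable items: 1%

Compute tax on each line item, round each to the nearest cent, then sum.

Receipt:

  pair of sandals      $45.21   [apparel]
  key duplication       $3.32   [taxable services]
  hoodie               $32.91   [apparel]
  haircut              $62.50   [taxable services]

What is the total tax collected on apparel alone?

Pair of sandals $45.21: apparel → 6% + 0% district = 6% → $2.71
Hoodie $32.91: apparel → 6% + 0% district = 6% → $1.97
Tax on apparel = $2.71 + $1.97 = $4.68

$4.68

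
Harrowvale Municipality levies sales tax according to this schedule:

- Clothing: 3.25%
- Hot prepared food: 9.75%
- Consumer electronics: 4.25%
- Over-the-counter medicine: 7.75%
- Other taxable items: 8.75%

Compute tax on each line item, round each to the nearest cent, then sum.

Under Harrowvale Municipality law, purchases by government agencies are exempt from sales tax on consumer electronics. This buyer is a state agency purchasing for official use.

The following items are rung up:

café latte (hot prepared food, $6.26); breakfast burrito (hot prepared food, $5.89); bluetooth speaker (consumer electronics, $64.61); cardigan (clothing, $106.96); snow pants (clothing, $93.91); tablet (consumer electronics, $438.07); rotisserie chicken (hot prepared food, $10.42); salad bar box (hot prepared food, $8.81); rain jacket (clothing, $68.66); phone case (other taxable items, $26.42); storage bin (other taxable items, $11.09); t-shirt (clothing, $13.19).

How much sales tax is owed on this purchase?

Café latte $6.26: hot prepared food → 9.75% → $0.61
Breakfast burrito $5.89: hot prepared food → 9.75% → $0.57
Bluetooth speaker $64.61: consumer electronics, buyer-exempt → 0% → $0.00
Cardigan $106.96: clothing → 3.25% → $3.48
Snow pants $93.91: clothing → 3.25% → $3.05
Tablet $438.07: consumer electronics, buyer-exempt → 0% → $0.00
Rotisserie chicken $10.42: hot prepared food → 9.75% → $1.02
Salad bar box $8.81: hot prepared food → 9.75% → $0.86
Rain jacket $68.66: clothing → 3.25% → $2.23
Phone case $26.42: other taxable items → 8.75% → $2.31
Storage bin $11.09: other taxable items → 8.75% → $0.97
T-shirt $13.19: clothing → 3.25% → $0.43
Total tax = $0.61 + $0.57 + $3.48 + $3.05 + $1.02 + $0.86 + $2.23 + $2.31 + $0.97 + $0.43 = $15.53

$15.53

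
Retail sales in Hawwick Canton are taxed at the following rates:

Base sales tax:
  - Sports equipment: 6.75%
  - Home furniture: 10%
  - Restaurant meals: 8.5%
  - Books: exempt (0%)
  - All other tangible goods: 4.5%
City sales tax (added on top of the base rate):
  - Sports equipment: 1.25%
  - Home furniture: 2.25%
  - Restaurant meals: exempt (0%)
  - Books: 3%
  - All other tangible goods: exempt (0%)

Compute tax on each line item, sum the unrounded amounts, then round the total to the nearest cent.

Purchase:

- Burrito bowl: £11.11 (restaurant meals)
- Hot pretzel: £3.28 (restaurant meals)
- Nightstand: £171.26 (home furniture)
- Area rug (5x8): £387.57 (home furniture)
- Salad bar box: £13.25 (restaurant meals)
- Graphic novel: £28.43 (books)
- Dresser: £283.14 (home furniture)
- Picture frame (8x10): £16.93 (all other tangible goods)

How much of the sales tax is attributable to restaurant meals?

£2.35

Burrito bowl £11.11: restaurant meals → 8.5% + 0% city = 8.5% → £0.94435
Hot pretzel £3.28: restaurant meals → 8.5% + 0% city = 8.5% → £0.2788
Salad bar box £13.25: restaurant meals → 8.5% + 0% city = 8.5% → £1.12625
Tax on restaurant meals: unrounded sum = £2.3494 → £2.35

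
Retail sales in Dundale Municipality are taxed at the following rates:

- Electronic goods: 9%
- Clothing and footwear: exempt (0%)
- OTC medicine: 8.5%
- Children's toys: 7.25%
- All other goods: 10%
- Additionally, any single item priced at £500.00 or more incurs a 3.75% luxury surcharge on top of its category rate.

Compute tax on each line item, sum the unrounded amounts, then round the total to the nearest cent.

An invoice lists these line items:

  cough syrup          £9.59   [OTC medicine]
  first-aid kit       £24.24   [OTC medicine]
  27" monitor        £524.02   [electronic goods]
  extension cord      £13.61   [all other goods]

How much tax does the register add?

£71.05

Cough syrup £9.59: OTC medicine → 8.5% → £0.81515
First-aid kit £24.24: OTC medicine → 8.5% → £2.0604
27" monitor £524.02: electronic goods → 9% + 3.75% surcharge = 12.75% → £66.81255
Extension cord £13.61: all other goods → 10% → £1.361
Unrounded tax sum = £71.0491 → £71.05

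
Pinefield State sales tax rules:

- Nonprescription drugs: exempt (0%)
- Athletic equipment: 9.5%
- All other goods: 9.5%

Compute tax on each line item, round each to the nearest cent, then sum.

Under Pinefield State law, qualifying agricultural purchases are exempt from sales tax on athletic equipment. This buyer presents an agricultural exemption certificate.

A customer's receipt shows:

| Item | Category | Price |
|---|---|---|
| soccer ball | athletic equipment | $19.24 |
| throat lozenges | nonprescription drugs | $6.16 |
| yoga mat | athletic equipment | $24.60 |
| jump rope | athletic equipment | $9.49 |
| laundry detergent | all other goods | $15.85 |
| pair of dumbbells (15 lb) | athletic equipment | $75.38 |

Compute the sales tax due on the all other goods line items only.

Laundry detergent $15.85: all other goods → 9.5% → $1.51
Tax on all other goods = $1.51

$1.51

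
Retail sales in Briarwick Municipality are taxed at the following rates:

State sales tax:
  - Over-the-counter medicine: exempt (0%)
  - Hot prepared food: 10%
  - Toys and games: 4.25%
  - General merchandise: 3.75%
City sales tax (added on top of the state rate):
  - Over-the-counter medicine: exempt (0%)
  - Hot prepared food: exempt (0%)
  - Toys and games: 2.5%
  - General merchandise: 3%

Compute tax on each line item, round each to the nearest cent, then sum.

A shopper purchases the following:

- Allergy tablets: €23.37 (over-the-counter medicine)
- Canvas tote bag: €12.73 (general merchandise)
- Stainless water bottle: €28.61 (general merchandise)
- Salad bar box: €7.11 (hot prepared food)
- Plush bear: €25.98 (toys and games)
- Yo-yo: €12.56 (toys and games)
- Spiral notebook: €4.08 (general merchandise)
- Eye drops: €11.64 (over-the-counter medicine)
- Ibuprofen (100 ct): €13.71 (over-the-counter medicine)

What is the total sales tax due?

Allergy tablets €23.37: over-the-counter medicine → 0% + 0% city = 0% → €0.00
Canvas tote bag €12.73: general merchandise → 3.75% + 3% city = 6.75% → €0.86
Stainless water bottle €28.61: general merchandise → 3.75% + 3% city = 6.75% → €1.93
Salad bar box €7.11: hot prepared food → 10% + 0% city = 10% → €0.71
Plush bear €25.98: toys and games → 4.25% + 2.5% city = 6.75% → €1.75
Yo-yo €12.56: toys and games → 4.25% + 2.5% city = 6.75% → €0.85
Spiral notebook €4.08: general merchandise → 3.75% + 3% city = 6.75% → €0.28
Eye drops €11.64: over-the-counter medicine → 0% + 0% city = 0% → €0.00
Ibuprofen (100 ct) €13.71: over-the-counter medicine → 0% + 0% city = 0% → €0.00
Total tax = €0.86 + €1.93 + €0.71 + €1.75 + €0.85 + €0.28 = €6.38

€6.38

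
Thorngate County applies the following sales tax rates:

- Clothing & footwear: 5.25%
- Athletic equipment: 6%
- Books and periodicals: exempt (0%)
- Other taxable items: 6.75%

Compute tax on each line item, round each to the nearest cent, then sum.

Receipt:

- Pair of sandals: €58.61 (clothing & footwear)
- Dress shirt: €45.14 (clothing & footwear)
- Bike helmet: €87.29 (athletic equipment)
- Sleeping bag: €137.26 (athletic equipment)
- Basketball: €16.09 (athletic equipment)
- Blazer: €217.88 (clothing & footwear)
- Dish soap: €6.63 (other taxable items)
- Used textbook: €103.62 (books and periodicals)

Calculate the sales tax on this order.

Pair of sandals €58.61: clothing & footwear → 5.25% → €3.08
Dress shirt €45.14: clothing & footwear → 5.25% → €2.37
Bike helmet €87.29: athletic equipment → 6% → €5.24
Sleeping bag €137.26: athletic equipment → 6% → €8.24
Basketball €16.09: athletic equipment → 6% → €0.97
Blazer €217.88: clothing & footwear → 5.25% → €11.44
Dish soap €6.63: other taxable items → 6.75% → €0.45
Used textbook €103.62: books and periodicals → 0% → €0.00
Total tax = €3.08 + €2.37 + €5.24 + €8.24 + €0.97 + €11.44 + €0.45 = €31.79

€31.79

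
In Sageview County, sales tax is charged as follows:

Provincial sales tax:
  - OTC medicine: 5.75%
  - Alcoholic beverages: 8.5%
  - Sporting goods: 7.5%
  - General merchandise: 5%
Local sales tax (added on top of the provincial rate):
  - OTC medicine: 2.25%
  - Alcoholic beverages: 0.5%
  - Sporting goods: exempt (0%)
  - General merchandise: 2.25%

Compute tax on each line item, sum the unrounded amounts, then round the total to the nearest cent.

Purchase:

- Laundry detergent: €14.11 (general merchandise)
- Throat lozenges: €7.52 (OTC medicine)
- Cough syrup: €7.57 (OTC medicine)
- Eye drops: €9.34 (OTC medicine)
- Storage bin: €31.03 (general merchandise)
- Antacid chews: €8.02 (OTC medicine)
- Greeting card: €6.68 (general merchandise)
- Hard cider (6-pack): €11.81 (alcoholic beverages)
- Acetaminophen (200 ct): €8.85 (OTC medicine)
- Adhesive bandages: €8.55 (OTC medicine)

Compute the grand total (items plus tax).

€122.29

Laundry detergent €14.11: general merchandise → 5% + 2.25% local = 7.25% → €1.022975
Throat lozenges €7.52: OTC medicine → 5.75% + 2.25% local = 8% → €0.6016
Cough syrup €7.57: OTC medicine → 5.75% + 2.25% local = 8% → €0.6056
Eye drops €9.34: OTC medicine → 5.75% + 2.25% local = 8% → €0.7472
Storage bin €31.03: general merchandise → 5% + 2.25% local = 7.25% → €2.249675
Antacid chews €8.02: OTC medicine → 5.75% + 2.25% local = 8% → €0.6416
Greeting card €6.68: general merchandise → 5% + 2.25% local = 7.25% → €0.4843
Hard cider (6-pack) €11.81: alcoholic beverages → 8.5% + 0.5% local = 9% → €1.0629
Acetaminophen (200 ct) €8.85: OTC medicine → 5.75% + 2.25% local = 8% → €0.708
Adhesive bandages €8.55: OTC medicine → 5.75% + 2.25% local = 8% → €0.684
Subtotal = €113.48; unrounded tax = €8.80785 → €8.81; total due = €122.29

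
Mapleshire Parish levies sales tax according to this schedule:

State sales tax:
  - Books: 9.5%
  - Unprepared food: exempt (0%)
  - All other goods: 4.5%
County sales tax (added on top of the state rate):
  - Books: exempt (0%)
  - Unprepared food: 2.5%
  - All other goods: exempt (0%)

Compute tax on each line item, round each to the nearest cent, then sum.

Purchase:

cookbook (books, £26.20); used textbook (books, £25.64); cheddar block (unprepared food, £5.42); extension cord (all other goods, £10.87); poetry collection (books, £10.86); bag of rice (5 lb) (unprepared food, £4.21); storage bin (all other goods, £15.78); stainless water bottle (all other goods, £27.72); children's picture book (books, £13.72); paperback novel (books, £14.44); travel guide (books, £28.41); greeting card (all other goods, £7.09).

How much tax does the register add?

Cookbook £26.20: books → 9.5% + 0% county = 9.5% → £2.49
Used textbook £25.64: books → 9.5% + 0% county = 9.5% → £2.44
Cheddar block £5.42: unprepared food → 0% + 2.5% county = 2.5% → £0.14
Extension cord £10.87: all other goods → 4.5% + 0% county = 4.5% → £0.49
Poetry collection £10.86: books → 9.5% + 0% county = 9.5% → £1.03
Bag of rice (5 lb) £4.21: unprepared food → 0% + 2.5% county = 2.5% → £0.11
Storage bin £15.78: all other goods → 4.5% + 0% county = 4.5% → £0.71
Stainless water bottle £27.72: all other goods → 4.5% + 0% county = 4.5% → £1.25
Children's picture book £13.72: books → 9.5% + 0% county = 9.5% → £1.30
Paperback novel £14.44: books → 9.5% + 0% county = 9.5% → £1.37
Travel guide £28.41: books → 9.5% + 0% county = 9.5% → £2.70
Greeting card £7.09: all other goods → 4.5% + 0% county = 4.5% → £0.32
Total tax = £2.49 + £2.44 + £0.14 + £0.49 + £1.03 + £0.11 + £0.71 + £1.25 + £1.30 + £1.37 + £2.70 + £0.32 = £14.35

£14.35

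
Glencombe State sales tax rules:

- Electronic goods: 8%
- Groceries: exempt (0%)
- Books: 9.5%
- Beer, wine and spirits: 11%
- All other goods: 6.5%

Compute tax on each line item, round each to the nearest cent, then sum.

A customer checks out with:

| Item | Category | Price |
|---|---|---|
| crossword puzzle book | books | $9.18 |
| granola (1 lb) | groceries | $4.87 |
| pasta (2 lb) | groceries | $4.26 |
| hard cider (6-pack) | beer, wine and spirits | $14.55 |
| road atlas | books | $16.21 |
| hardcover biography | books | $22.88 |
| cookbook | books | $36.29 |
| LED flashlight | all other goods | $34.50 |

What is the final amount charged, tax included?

$154.61

Crossword puzzle book $9.18: books → 9.5% → $0.87
Granola (1 lb) $4.87: groceries → 0% → $0.00
Pasta (2 lb) $4.26: groceries → 0% → $0.00
Hard cider (6-pack) $14.55: beer, wine and spirits → 11% → $1.60
Road atlas $16.21: books → 9.5% → $1.54
Hardcover biography $22.88: books → 9.5% → $2.17
Cookbook $36.29: books → 9.5% → $3.45
LED flashlight $34.50: all other goods → 6.5% → $2.24
Subtotal = $142.74; tax = $11.87; total due = $154.61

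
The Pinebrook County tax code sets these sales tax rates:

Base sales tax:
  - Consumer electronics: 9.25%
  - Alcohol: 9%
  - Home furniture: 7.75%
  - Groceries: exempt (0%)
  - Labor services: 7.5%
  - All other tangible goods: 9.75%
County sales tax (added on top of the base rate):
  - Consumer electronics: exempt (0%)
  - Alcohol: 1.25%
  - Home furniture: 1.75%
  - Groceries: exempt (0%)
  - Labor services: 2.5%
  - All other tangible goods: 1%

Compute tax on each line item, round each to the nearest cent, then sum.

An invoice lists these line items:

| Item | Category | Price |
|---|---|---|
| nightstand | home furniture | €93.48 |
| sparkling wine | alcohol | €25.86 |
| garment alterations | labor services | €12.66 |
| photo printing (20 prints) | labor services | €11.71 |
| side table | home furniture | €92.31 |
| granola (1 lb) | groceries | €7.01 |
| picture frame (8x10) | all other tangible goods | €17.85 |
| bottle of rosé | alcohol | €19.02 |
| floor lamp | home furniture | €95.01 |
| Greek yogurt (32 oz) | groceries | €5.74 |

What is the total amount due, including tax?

Nightstand €93.48: home furniture → 7.75% + 1.75% county = 9.5% → €8.88
Sparkling wine €25.86: alcohol → 9% + 1.25% county = 10.25% → €2.65
Garment alterations €12.66: labor services → 7.5% + 2.5% county = 10% → €1.27
Photo printing (20 prints) €11.71: labor services → 7.5% + 2.5% county = 10% → €1.17
Side table €92.31: home furniture → 7.75% + 1.75% county = 9.5% → €8.77
Granola (1 lb) €7.01: groceries → 0% + 0% county = 0% → €0.00
Picture frame (8x10) €17.85: all other tangible goods → 9.75% + 1% county = 10.75% → €1.92
Bottle of rosé €19.02: alcohol → 9% + 1.25% county = 10.25% → €1.95
Floor lamp €95.01: home furniture → 7.75% + 1.75% county = 9.5% → €9.03
Greek yogurt (32 oz) €5.74: groceries → 0% + 0% county = 0% → €0.00
Subtotal = €380.65; tax = €35.64; total due = €416.29

€416.29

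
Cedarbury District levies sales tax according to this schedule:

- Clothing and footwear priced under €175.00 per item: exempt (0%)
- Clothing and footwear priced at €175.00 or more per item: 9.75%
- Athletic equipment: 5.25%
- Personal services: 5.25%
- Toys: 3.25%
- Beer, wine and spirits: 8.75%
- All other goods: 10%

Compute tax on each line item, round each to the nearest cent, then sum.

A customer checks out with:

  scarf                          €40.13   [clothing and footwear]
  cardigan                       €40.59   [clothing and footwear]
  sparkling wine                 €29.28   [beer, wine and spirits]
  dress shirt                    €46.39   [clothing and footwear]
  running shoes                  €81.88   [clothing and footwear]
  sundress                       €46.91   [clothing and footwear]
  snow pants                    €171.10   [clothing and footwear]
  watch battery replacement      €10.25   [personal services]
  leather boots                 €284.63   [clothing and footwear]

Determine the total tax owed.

Scarf €40.13: clothing and footwear, under €175.00 → 0% → €0.00
Cardigan €40.59: clothing and footwear, under €175.00 → 0% → €0.00
Sparkling wine €29.28: beer, wine and spirits → 8.75% → €2.56
Dress shirt €46.39: clothing and footwear, under €175.00 → 0% → €0.00
Running shoes €81.88: clothing and footwear, under €175.00 → 0% → €0.00
Sundress €46.91: clothing and footwear, under €175.00 → 0% → €0.00
Snow pants €171.10: clothing and footwear, under €175.00 → 0% → €0.00
Watch battery replacement €10.25: personal services → 5.25% → €0.54
Leather boots €284.63: clothing and footwear, €175.00 or more → 9.75% → €27.75
Total tax = €2.56 + €0.54 + €27.75 = €30.85

€30.85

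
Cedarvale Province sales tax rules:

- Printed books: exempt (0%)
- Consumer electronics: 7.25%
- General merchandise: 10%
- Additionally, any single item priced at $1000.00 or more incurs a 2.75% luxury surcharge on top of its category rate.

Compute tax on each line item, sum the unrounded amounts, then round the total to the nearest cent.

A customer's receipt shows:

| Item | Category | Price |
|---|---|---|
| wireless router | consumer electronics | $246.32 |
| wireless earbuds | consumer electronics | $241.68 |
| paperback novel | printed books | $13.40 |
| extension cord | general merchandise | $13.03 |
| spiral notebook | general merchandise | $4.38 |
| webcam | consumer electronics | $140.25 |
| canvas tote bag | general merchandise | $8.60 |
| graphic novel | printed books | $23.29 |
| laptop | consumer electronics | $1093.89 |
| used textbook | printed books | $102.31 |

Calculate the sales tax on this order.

Wireless router $246.32: consumer electronics → 7.25% → $17.8582
Wireless earbuds $241.68: consumer electronics → 7.25% → $17.5218
Paperback novel $13.40: printed books → 0% → $0.00
Extension cord $13.03: general merchandise → 10% → $1.303
Spiral notebook $4.38: general merchandise → 10% → $0.438
Webcam $140.25: consumer electronics → 7.25% → $10.168125
Canvas tote bag $8.60: general merchandise → 10% → $0.86
Graphic novel $23.29: printed books → 0% → $0.00
Laptop $1093.89: consumer electronics → 7.25% + 2.75% surcharge = 10% → $109.389
Used textbook $102.31: printed books → 0% → $0.00
Unrounded tax sum = $157.538125 → $157.54

$157.54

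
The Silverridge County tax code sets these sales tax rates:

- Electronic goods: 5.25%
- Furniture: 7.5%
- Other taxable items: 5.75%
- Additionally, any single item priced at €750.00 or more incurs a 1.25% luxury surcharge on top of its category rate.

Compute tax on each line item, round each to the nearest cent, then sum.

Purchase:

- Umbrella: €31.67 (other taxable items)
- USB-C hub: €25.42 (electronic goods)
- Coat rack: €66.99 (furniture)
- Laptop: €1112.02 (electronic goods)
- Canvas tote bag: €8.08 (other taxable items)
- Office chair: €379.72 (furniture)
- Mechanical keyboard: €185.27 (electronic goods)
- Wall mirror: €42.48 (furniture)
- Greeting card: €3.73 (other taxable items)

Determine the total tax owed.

Umbrella €31.67: other taxable items → 5.75% → €1.82
USB-C hub €25.42: electronic goods → 5.25% → €1.33
Coat rack €66.99: furniture → 7.5% → €5.02
Laptop €1112.02: electronic goods → 5.25% + 1.25% surcharge = 6.5% → €72.28
Canvas tote bag €8.08: other taxable items → 5.75% → €0.46
Office chair €379.72: furniture → 7.5% → €28.48
Mechanical keyboard €185.27: electronic goods → 5.25% → €9.73
Wall mirror €42.48: furniture → 7.5% → €3.19
Greeting card €3.73: other taxable items → 5.75% → €0.21
Total tax = €1.82 + €1.33 + €5.02 + €72.28 + €0.46 + €28.48 + €9.73 + €3.19 + €0.21 = €122.52

€122.52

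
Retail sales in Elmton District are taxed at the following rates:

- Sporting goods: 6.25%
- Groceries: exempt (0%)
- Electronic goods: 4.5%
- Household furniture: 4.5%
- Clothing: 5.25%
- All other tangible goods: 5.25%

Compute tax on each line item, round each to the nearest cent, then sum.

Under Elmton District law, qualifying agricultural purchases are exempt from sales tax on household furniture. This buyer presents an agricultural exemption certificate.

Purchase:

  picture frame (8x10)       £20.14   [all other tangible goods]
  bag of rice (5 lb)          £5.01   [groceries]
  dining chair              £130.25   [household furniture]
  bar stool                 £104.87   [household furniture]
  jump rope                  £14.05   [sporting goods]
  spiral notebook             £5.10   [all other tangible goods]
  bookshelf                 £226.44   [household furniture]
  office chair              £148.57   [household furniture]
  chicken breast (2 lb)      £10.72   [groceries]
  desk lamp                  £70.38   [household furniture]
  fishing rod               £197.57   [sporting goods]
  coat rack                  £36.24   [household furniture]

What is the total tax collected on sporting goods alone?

Jump rope £14.05: sporting goods → 6.25% → £0.88
Fishing rod £197.57: sporting goods → 6.25% → £12.35
Tax on sporting goods = £0.88 + £12.35 = £13.23

£13.23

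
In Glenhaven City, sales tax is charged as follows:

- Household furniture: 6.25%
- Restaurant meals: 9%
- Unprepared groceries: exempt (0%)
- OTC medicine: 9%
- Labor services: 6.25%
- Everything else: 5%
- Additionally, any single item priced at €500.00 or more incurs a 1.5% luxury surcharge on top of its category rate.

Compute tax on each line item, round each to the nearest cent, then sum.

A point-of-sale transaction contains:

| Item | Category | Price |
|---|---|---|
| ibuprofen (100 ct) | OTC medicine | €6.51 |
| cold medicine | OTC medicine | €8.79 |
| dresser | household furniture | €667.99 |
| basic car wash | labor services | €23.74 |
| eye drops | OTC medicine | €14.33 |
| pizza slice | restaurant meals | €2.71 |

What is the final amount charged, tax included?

Ibuprofen (100 ct) €6.51: OTC medicine → 9% → €0.59
Cold medicine €8.79: OTC medicine → 9% → €0.79
Dresser €667.99: household furniture → 6.25% + 1.5% surcharge = 7.75% → €51.77
Basic car wash €23.74: labor services → 6.25% → €1.48
Eye drops €14.33: OTC medicine → 9% → €1.29
Pizza slice €2.71: restaurant meals → 9% → €0.24
Subtotal = €724.07; tax = €56.16; total due = €780.23

€780.23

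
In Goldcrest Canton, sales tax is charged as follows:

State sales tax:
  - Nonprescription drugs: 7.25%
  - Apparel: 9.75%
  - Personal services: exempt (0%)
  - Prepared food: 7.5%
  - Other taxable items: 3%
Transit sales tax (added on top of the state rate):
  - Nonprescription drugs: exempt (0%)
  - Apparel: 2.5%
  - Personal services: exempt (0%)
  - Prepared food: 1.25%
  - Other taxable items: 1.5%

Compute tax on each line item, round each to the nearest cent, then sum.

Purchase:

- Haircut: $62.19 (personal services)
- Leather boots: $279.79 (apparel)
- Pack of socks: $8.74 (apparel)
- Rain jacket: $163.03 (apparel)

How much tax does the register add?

$55.31

Haircut $62.19: personal services → 0% + 0% transit = 0% → $0.00
Leather boots $279.79: apparel → 9.75% + 2.5% transit = 12.25% → $34.27
Pack of socks $8.74: apparel → 9.75% + 2.5% transit = 12.25% → $1.07
Rain jacket $163.03: apparel → 9.75% + 2.5% transit = 12.25% → $19.97
Total tax = $34.27 + $1.07 + $19.97 = $55.31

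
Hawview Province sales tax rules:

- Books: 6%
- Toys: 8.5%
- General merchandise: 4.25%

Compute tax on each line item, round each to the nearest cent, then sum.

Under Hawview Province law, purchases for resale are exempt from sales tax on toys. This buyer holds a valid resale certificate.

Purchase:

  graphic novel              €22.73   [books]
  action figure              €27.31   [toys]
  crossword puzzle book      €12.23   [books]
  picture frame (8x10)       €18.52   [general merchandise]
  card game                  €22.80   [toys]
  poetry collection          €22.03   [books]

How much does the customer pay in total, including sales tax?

€129.82

Graphic novel €22.73: books → 6% → €1.36
Action figure €27.31: toys, buyer-exempt → 0% → €0.00
Crossword puzzle book €12.23: books → 6% → €0.73
Picture frame (8x10) €18.52: general merchandise → 4.25% → €0.79
Card game €22.80: toys, buyer-exempt → 0% → €0.00
Poetry collection €22.03: books → 6% → €1.32
Subtotal = €125.62; tax = €4.20; total due = €129.82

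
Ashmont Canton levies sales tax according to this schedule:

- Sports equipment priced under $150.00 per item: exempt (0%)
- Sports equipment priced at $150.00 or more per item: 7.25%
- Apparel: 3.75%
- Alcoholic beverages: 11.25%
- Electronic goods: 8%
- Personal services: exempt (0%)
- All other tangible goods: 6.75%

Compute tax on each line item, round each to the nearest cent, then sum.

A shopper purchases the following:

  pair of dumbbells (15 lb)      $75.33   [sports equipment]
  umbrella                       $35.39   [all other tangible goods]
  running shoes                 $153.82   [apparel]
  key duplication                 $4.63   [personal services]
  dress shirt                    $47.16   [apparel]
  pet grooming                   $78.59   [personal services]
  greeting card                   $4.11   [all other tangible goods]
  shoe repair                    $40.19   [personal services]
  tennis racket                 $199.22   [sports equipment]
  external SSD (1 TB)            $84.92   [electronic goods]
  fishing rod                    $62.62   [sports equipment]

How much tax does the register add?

$31.44

Pair of dumbbells (15 lb) $75.33: sports equipment, under $150.00 → 0% → $0.00
Umbrella $35.39: all other tangible goods → 6.75% → $2.39
Running shoes $153.82: apparel → 3.75% → $5.77
Key duplication $4.63: personal services → 0% → $0.00
Dress shirt $47.16: apparel → 3.75% → $1.77
Pet grooming $78.59: personal services → 0% → $0.00
Greeting card $4.11: all other tangible goods → 6.75% → $0.28
Shoe repair $40.19: personal services → 0% → $0.00
Tennis racket $199.22: sports equipment, $150.00 or more → 7.25% → $14.44
External SSD (1 TB) $84.92: electronic goods → 8% → $6.79
Fishing rod $62.62: sports equipment, under $150.00 → 0% → $0.00
Total tax = $2.39 + $5.77 + $1.77 + $0.28 + $14.44 + $6.79 = $31.44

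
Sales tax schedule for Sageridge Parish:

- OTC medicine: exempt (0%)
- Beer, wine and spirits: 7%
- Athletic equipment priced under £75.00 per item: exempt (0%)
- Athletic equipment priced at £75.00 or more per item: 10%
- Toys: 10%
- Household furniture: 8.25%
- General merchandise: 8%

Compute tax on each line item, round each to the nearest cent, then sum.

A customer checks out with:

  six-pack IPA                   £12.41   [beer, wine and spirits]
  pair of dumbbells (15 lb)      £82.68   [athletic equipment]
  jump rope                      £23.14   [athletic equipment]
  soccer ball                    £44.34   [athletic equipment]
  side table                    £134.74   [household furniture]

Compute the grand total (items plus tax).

Six-pack IPA £12.41: beer, wine and spirits → 7% → £0.87
Pair of dumbbells (15 lb) £82.68: athletic equipment, £75.00 or more → 10% → £8.27
Jump rope £23.14: athletic equipment, under £75.00 → 0% → £0.00
Soccer ball £44.34: athletic equipment, under £75.00 → 0% → £0.00
Side table £134.74: household furniture → 8.25% → £11.12
Subtotal = £297.31; tax = £20.26; total due = £317.57

£317.57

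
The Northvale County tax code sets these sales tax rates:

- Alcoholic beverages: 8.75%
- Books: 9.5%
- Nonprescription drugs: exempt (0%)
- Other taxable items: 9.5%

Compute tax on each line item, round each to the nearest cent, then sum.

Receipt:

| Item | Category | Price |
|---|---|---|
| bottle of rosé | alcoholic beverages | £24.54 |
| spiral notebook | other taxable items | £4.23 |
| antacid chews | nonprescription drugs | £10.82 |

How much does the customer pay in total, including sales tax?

£42.14

Bottle of rosé £24.54: alcoholic beverages → 8.75% → £2.15
Spiral notebook £4.23: other taxable items → 9.5% → £0.40
Antacid chews £10.82: nonprescription drugs → 0% → £0.00
Subtotal = £39.59; tax = £2.55; total due = £42.14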